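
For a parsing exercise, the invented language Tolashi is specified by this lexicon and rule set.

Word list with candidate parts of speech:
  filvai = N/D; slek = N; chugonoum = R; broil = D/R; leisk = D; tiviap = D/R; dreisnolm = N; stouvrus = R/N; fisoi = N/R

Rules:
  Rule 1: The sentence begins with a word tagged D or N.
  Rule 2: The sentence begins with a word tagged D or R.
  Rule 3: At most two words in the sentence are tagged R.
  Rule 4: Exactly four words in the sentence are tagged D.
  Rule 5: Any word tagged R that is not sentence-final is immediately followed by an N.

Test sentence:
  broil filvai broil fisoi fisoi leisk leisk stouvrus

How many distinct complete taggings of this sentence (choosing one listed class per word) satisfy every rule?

6

Candidates per position — 1:broil {D,R}; 2:filvai {N,D}; 3:broil {D,R}; 4:fisoi {N,R}; 5:fisoi {N,R}; 6:leisk {D}; 7:leisk {D}; 8:stouvrus {R,N}.
There are 64 candidate sequences in total.
Checking each against the rules leaves 6 sequences.
Count = 6.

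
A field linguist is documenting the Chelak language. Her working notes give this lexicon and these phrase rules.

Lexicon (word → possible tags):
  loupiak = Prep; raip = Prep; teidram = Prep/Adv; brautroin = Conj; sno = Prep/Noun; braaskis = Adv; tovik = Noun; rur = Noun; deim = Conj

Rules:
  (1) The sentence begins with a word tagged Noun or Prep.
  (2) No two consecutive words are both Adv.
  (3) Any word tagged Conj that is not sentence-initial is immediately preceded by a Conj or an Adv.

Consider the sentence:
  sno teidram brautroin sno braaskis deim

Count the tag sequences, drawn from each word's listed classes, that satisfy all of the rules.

Candidates per position — 1:sno {Prep,Noun}; 2:teidram {Prep,Adv}; 3:brautroin {Conj}; 4:sno {Prep,Noun}; 5:braaskis {Adv}; 6:deim {Conj}.
There are 8 candidate sequences in total.
The sequences that satisfy every rule: Prep Adv Conj Prep Adv Conj; Prep Adv Conj Noun Adv Conj; Noun Adv Conj Prep Adv Conj; Noun Adv Conj Noun Adv Conj.
Count = 4.

4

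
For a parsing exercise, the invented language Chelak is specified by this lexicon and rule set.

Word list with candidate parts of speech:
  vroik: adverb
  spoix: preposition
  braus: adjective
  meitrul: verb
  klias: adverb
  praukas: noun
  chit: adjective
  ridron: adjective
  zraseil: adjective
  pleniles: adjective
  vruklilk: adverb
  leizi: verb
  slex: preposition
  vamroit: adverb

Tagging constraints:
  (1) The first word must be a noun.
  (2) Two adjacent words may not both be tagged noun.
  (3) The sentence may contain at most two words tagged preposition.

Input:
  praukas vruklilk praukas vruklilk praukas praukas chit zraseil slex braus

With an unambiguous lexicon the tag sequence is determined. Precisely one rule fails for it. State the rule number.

Fixed tagging: noun adverb noun adverb noun noun adjective adjective preposition adjective.
Checking each rule: R1 holds, R2 violated, R3 holds.
Only rule 2 fails.

2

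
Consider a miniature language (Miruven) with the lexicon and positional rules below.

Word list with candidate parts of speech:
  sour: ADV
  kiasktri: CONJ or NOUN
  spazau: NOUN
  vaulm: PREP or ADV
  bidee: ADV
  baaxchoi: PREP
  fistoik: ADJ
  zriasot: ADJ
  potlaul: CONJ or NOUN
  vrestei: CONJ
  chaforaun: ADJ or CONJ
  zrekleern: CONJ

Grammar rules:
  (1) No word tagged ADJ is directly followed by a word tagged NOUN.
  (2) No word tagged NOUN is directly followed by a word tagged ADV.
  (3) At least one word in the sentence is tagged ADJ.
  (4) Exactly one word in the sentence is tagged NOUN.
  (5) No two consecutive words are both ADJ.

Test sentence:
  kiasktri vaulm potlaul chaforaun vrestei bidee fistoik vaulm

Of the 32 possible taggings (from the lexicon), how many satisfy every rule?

Candidates per position — 1:kiasktri {CONJ,NOUN}; 2:vaulm {PREP,ADV}; 3:potlaul {CONJ,NOUN}; 4:chaforaun {ADJ,CONJ}; 5:vrestei {CONJ}; 6:bidee {ADV}; 7:fistoik {ADJ}; 8:vaulm {PREP,ADV}.
There are 32 candidate sequences in total.
Checking each against the rules leaves 12 sequences.
Count = 12.

12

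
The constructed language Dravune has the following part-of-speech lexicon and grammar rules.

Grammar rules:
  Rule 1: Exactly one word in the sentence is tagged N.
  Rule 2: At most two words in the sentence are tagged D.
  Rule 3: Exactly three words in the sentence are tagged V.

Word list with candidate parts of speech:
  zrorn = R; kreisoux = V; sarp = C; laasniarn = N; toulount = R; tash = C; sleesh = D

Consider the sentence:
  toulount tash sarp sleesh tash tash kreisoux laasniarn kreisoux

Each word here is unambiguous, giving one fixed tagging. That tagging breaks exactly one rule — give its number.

Fixed tagging: R C C D C C V N V.
Checking each rule: R1 holds, R2 holds, R3 violated.
Only rule 3 fails.

3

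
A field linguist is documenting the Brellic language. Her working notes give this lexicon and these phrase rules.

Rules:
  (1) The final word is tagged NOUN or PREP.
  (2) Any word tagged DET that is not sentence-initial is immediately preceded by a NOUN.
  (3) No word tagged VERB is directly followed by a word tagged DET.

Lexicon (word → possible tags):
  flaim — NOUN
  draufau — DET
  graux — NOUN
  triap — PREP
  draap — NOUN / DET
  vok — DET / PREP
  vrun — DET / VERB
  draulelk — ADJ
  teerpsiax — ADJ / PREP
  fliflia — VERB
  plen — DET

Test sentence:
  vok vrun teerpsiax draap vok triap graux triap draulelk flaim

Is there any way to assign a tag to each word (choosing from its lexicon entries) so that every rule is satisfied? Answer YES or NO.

Candidates per position — 1:vok {DET,PREP}; 2:vrun {DET,VERB}; 3:teerpsiax {ADJ,PREP}; 4:draap {NOUN,DET}; 5:vok {DET,PREP}; 6:triap {PREP}; 7:graux {NOUN}; 8:triap {PREP}; 9:draulelk {ADJ}; 10:flaim {NOUN}.
One satisfying assignment: PREP VERB ADJ NOUN DET PREP NOUN PREP ADJ NOUN.
Verifying each rule — rule 1 satisfied; rule 2 satisfied; rule 3 satisfied.

YES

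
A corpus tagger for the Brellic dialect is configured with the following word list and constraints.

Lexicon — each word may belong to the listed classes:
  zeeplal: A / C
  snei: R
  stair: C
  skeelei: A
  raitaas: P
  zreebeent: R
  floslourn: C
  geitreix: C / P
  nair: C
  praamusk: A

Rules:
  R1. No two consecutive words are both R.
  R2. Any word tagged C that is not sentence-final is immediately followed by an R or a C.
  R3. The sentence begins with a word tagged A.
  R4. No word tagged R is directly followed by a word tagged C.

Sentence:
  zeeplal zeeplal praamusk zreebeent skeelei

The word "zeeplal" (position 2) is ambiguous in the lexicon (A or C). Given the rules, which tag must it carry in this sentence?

A

Candidates per position — 1:zeeplal {A,C}; 2:zeeplal {A,C}; 3:praamusk {A}; 4:zreebeent {R}; 5:skeelei {A}.
Word 1 cannot be C — rule 2 would then fail for every completion. It is A.
Word 2 cannot be C — rule 2 would then fail for every completion. It is A.
The unique satisfying tagging is: A A A R A.
Check: rule 1 satisfied; rule 2 satisfied; rule 3 satisfied; rule 4 satisfied.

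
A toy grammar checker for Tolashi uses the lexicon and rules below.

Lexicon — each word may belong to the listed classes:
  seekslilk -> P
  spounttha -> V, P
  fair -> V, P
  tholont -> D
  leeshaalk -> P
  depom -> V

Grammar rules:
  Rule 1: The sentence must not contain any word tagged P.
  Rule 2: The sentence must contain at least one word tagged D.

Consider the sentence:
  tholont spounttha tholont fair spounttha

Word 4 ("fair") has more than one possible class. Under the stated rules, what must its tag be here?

Candidates per position — 1:tholont {D}; 2:spounttha {V,P}; 3:tholont {D}; 4:fair {V,P}; 5:spounttha {V,P}.
Position 2: tagging it P would leave rule 1 unsatisfiable, so it must be V.
Position 4: tagging it P would leave rule 1 unsatisfiable, so it must be V.
Position 5: tagging it P would leave rule 1 unsatisfiable, so it must be V.
The only consistent sequence is: D V D V V.
Checking: rule 1 satisfied; rule 2 satisfied.

V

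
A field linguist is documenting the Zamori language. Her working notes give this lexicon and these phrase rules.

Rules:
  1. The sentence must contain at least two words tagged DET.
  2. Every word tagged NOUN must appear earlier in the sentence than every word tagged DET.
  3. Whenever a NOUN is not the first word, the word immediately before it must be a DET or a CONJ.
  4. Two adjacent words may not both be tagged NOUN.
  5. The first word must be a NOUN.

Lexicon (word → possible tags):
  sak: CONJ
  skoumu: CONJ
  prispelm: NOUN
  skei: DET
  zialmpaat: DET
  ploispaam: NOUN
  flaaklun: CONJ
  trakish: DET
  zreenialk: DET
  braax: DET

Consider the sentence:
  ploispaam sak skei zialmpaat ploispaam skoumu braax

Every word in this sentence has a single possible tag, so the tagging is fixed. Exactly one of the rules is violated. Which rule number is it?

2

Fixed tagging: NOUN CONJ DET DET NOUN CONJ DET.
Rule check: R1 ok, R2 fails, R3 ok, R4 ok, R5 ok.
Only rule 2 fails.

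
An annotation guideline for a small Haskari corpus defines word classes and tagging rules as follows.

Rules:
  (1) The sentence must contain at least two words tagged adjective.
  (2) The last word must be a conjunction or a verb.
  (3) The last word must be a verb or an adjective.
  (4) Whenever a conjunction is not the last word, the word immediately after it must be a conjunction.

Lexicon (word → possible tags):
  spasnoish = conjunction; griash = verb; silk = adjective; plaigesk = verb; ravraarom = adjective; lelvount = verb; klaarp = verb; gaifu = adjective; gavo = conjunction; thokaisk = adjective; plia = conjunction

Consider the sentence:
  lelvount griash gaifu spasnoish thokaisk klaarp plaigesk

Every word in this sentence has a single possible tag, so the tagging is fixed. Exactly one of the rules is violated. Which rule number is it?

Fixed tagging: verb verb adjective conjunction adjective verb verb.
Checking each rule: R1 ok, R2 ok, R3 ok, R4 fails.
Only rule 4 fails.

4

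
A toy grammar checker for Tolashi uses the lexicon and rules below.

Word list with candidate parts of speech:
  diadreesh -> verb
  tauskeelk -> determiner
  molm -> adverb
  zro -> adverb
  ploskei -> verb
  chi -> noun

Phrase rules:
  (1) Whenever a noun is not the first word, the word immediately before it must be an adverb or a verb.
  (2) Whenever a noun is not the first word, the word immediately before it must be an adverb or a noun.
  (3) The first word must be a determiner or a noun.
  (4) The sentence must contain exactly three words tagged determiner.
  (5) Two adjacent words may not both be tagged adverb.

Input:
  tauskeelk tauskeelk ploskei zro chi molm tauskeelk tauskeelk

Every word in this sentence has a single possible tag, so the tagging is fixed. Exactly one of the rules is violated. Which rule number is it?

4

Fixed tagging: determiner determiner verb adverb noun adverb determiner determiner.
Checking each rule: R1 ok, R2 ok, R3 ok, R4 fails, R5 ok.
Only rule 4 fails.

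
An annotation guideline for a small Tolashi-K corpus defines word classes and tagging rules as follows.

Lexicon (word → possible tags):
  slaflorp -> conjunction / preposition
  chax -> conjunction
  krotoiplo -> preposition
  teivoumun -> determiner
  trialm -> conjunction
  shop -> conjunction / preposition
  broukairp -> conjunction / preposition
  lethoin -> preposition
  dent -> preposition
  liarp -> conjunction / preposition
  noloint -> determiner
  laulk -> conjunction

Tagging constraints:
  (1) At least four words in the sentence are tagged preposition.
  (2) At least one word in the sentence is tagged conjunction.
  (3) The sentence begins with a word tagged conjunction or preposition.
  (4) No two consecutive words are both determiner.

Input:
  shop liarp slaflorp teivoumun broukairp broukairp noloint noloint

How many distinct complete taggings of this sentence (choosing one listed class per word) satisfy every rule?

Candidates per position — 1:shop {conjunction,preposition}; 2:liarp {conjunction,preposition}; 3:slaflorp {conjunction,preposition}; 4:teivoumun {determiner}; 5:broukairp {conjunction,preposition}; 6:broukairp {conjunction,preposition}; 7:noloint {determiner}; 8:noloint {determiner}.
There are 32 candidate sequences in total.
Rule 4 cannot be satisfied by any choice of tags from the lexicon.
So there is no consistent tagging.
Count = 0.

0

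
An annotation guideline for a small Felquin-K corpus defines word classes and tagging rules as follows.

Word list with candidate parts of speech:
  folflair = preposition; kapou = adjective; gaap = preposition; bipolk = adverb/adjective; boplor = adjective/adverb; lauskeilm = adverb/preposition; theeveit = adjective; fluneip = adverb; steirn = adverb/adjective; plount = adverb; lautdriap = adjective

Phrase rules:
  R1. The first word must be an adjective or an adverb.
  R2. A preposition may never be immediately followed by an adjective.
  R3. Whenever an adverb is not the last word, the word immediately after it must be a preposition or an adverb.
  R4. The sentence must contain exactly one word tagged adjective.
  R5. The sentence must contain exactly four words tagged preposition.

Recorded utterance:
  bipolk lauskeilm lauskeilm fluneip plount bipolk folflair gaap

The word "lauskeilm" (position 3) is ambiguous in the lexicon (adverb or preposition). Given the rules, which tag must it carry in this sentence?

Candidates per position — 1:bipolk {adverb,adjective}; 2:lauskeilm {adverb,preposition}; 3:lauskeilm {adverb,preposition}; 4:fluneip {adverb}; 5:plount {adverb}; 6:bipolk {adverb,adjective}; 7:folflair {preposition}; 8:gaap {preposition}.
Position 2: tagging it adverb would leave rule 5 unsatisfiable, so it must be preposition.
Position 3: tagging it adverb would leave rule 5 unsatisfiable, so it must be preposition.
Position 6: tagging it adjective would leave rule 3 unsatisfiable, so it must be adverb.
Position 1: tagging it adverb would leave rule 4 unsatisfiable, so it must be adjective.
The unique satisfying tagging is: adjective preposition preposition adverb adverb adverb preposition preposition.
Checking: rule 1 ✓; rule 2 ✓; rule 3 ✓; rule 4 ✓; rule 5 ✓.

preposition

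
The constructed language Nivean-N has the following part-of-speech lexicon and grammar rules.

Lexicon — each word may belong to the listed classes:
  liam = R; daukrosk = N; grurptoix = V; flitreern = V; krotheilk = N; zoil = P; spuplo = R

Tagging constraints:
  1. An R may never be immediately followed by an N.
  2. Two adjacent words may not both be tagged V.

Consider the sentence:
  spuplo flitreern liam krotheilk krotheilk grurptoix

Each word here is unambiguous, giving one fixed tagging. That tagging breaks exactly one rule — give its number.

1

Fixed tagging: R V R N N V.
Applying the rules: R1 fail, R2 pass.
Only rule 1 fails.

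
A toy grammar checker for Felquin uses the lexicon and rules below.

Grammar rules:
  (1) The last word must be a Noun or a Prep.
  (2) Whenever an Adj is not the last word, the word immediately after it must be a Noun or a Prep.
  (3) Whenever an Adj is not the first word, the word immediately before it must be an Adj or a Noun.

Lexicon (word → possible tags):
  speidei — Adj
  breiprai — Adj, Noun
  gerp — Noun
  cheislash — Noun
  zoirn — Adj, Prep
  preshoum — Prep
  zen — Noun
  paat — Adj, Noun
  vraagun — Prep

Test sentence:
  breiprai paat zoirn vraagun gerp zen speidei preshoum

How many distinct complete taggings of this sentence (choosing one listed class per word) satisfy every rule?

Candidates per position — 1:breiprai {Adj,Noun}; 2:paat {Adj,Noun}; 3:zoirn {Adj,Prep}; 4:vraagun {Prep}; 5:gerp {Noun}; 6:zen {Noun}; 7:speidei {Adj}; 8:preshoum {Prep}.
There are 8 candidate sequences in total.
The sequences that satisfy every rule: Adj Noun Adj Prep Noun Noun Adj Prep; Adj Noun Prep Prep Noun Noun Adj Prep; Noun Adj Prep Prep Noun Noun Adj Prep; Noun Noun Adj Prep Noun Noun Adj Prep; Noun Noun Prep Prep Noun Noun Adj Prep.
Count = 5.

5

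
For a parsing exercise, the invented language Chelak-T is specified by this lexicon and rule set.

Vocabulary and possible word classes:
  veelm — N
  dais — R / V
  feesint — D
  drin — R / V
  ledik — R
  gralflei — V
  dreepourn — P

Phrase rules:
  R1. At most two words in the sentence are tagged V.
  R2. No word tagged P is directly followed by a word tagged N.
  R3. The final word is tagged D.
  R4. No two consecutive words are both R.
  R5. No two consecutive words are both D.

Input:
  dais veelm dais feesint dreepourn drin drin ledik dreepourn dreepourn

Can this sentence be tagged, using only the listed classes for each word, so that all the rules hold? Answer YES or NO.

NO

Candidates per position — 1:dais {R,V}; 2:veelm {N}; 3:dais {R,V}; 4:feesint {D}; 5:dreepourn {P}; 6:drin {R,V}; 7:drin {R,V}; 8:ledik {R}; 9:dreepourn {P}; 10:dreepourn {P}.
Rule 3 cannot be satisfied by any choice of tags from the lexicon.
So there is no consistent tagging.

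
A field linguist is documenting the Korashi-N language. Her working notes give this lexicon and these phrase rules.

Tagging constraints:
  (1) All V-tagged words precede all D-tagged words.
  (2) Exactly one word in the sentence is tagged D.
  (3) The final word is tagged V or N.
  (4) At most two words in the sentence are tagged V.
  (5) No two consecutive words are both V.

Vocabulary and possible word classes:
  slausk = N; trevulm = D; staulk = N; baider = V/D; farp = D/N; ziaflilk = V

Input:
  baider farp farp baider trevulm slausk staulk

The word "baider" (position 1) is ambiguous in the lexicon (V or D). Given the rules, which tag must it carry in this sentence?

V

Candidates per position — 1:baider {V,D}; 2:farp {D,N}; 3:farp {D,N}; 4:baider {V,D}; 5:trevulm {D}; 6:slausk {N}; 7:staulk {N}.
Position 1: tagging it D would leave rule 2 unsatisfiable, so it must be V.
Position 2: tagging it D would leave rule 2 unsatisfiable, so it must be N.
Position 3: tagging it D would leave rule 2 unsatisfiable, so it must be N.
Position 4: tagging it D would leave rule 2 unsatisfiable, so it must be V.
That leaves exactly one tagging: V N N V D N N.
Checking: rule 1 ok; rule 2 ok; rule 3 ok; rule 4 ok; rule 5 ok.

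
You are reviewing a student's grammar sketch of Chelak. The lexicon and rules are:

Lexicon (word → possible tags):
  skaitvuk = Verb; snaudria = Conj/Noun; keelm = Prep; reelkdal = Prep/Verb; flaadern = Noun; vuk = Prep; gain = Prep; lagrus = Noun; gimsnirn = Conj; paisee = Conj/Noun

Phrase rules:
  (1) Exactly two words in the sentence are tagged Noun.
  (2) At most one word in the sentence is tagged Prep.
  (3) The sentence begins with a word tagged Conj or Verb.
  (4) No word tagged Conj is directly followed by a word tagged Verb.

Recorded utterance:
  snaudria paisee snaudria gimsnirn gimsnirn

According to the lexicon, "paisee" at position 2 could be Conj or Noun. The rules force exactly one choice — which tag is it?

Noun

Candidates per position — 1:snaudria {Conj,Noun}; 2:paisee {Conj,Noun}; 3:snaudria {Conj,Noun}; 4:gimsnirn {Conj}; 5:gimsnirn {Conj}.
Position 1: Noun is ruled out by rule 3; that leaves Conj.
Position 2: Conj is ruled out by rule 1; that leaves Noun.
Position 3: Conj is ruled out by rule 1; that leaves Noun.
The only consistent sequence is: Conj Noun Noun Conj Conj.
Verifying each rule — rule 1 ok; rule 2 ok; rule 3 ok; rule 4 ok.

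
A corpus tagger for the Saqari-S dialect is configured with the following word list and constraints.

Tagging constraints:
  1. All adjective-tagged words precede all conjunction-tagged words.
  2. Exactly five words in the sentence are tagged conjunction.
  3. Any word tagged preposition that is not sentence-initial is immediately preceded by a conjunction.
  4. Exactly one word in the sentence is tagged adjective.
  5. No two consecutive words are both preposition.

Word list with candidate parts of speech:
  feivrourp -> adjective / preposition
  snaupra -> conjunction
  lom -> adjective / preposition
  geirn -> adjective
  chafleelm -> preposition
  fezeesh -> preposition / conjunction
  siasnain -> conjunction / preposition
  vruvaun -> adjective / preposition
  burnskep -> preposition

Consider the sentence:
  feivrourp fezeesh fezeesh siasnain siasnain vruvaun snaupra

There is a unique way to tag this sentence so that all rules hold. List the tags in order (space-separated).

adjective conjunction conjunction conjunction conjunction preposition conjunction

Candidates per position — 1:feivrourp {adjective,preposition}; 2:fezeesh {preposition,conjunction}; 3:fezeesh {preposition,conjunction}; 4:siasnain {conjunction,preposition}; 5:siasnain {conjunction,preposition}; 6:vruvaun {adjective,preposition}; 7:snaupra {conjunction}.
If word 2 were preposition, no tagging could satisfy rule 2; so word 2 is conjunction.
If word 3 were preposition, no tagging could satisfy rule 2; so word 3 is conjunction.
If word 4 were preposition, no tagging could satisfy rule 2; so word 4 is conjunction.
If word 5 were preposition, no tagging could satisfy rule 2; so word 5 is conjunction.
If word 6 were adjective, no tagging could satisfy rule 1; so word 6 is preposition.
If word 1 were preposition, no tagging could satisfy rule 4; so word 1 is adjective.
So the tagging must be: adjective conjunction conjunction conjunction conjunction preposition conjunction.
Check: rule 1 satisfied; rule 2 satisfied; rule 3 satisfied; rule 4 satisfied; rule 5 satisfied.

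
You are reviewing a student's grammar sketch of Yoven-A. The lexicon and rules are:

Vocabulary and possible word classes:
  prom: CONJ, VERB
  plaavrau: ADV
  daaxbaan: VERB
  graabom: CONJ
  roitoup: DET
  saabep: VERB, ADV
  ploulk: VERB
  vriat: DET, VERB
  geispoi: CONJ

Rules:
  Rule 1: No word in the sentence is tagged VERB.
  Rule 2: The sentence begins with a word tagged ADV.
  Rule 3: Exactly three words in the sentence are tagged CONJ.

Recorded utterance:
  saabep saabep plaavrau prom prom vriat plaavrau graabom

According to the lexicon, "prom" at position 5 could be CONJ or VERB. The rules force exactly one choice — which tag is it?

Candidates per position — 1:saabep {VERB,ADV}; 2:saabep {VERB,ADV}; 3:plaavrau {ADV}; 4:prom {CONJ,VERB}; 5:prom {CONJ,VERB}; 6:vriat {DET,VERB}; 7:plaavrau {ADV}; 8:graabom {CONJ}.
If word 1 were VERB, no tagging could satisfy rule 1; so word 1 is ADV.
If word 2 were VERB, no tagging could satisfy rule 1; so word 2 is ADV.
If word 4 were VERB, no tagging could satisfy rule 1; so word 4 is CONJ.
If word 5 were VERB, no tagging could satisfy rule 1; so word 5 is CONJ.
If word 6 were VERB, no tagging could satisfy rule 1; so word 6 is DET.
The unique satisfying tagging is: ADV ADV ADV CONJ CONJ DET ADV CONJ.
Check: rule 1 satisfied; rule 2 satisfied; rule 3 satisfied.

CONJ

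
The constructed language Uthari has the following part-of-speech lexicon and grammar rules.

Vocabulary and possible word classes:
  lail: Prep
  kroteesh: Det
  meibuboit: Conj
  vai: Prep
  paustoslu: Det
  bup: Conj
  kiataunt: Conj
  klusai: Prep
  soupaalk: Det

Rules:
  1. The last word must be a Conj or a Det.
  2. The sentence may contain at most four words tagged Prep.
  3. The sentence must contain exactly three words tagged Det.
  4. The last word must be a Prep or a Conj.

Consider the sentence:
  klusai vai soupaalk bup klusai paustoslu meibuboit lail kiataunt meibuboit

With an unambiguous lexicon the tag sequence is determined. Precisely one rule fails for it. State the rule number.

3

Fixed tagging: Prep Prep Det Conj Prep Det Conj Prep Conj Conj.
Checking each rule: R1 ✓, R2 ✓, R3 ✗, R4 ✓.
Only rule 3 fails.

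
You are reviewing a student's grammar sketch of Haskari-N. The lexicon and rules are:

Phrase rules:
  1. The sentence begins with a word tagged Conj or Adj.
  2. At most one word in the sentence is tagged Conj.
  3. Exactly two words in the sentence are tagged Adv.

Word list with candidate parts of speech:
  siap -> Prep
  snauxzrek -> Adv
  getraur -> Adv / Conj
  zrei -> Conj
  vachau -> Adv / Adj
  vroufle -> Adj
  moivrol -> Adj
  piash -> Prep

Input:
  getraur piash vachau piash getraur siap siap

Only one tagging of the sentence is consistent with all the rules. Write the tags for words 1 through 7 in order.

Conj Prep Adv Prep Adv Prep Prep

Candidates per position — 1:getraur {Adv,Conj}; 2:piash {Prep}; 3:vachau {Adv,Adj}; 4:piash {Prep}; 5:getraur {Adv,Conj}; 6:siap {Prep}; 7:siap {Prep}.
At position 1, choosing Adv makes rule 1 impossible to satisfy; hence Conj.
At position 3, choosing Adj makes rule 3 impossible to satisfy; hence Adv.
At position 5, choosing Conj makes rule 2 impossible to satisfy; hence Adv.
So the tagging must be: Conj Prep Adv Prep Adv Prep Prep.
Rule-by-rule: rule 1 ok; rule 2 ok; rule 3 ok.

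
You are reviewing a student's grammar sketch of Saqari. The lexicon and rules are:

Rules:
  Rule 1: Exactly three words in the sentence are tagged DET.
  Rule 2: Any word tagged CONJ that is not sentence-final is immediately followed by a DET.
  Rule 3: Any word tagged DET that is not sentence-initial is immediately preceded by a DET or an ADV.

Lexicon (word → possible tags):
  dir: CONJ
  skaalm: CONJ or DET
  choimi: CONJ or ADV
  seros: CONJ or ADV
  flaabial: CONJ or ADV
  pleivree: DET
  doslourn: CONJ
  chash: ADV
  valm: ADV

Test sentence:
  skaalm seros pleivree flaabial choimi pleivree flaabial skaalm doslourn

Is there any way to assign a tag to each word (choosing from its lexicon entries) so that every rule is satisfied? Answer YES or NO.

Candidates per position — 1:skaalm {CONJ,DET}; 2:seros {CONJ,ADV}; 3:pleivree {DET}; 4:flaabial {CONJ,ADV}; 5:choimi {CONJ,ADV}; 6:pleivree {DET}; 7:flaabial {CONJ,ADV}; 8:skaalm {CONJ,DET}; 9:doslourn {CONJ}.
Every candidate sequence violates at least one rule; no consistent tagging exists.

NO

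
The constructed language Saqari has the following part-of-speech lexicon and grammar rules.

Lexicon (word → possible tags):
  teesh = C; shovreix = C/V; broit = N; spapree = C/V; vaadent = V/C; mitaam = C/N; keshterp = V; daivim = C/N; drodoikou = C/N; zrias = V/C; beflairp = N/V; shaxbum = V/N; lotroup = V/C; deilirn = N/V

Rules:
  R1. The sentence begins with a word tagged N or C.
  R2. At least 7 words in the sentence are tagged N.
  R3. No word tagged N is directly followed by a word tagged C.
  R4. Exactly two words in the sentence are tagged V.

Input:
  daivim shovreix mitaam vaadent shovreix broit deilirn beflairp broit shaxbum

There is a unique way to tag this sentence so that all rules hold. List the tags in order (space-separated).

Candidates per position — 1:daivim {C,N}; 2:shovreix {C,V}; 3:mitaam {C,N}; 4:vaadent {V,C}; 5:shovreix {C,V}; 6:broit {N}; 7:deilirn {N,V}; 8:beflairp {N,V}; 9:broit {N}; 10:shaxbum {V,N}.
Word 1 cannot be C — rule 2 would then fail for every completion. It is N.
Word 2 cannot be C — rule 3 would then fail for every completion. It is V.
Word 3 cannot be C — rule 2 would then fail for every completion. It is N.
Word 4 cannot be C — rule 3 would then fail for every completion. It is V.
Word 5 cannot be V — rule 4 would then fail for every completion. It is C.
Word 7 cannot be V — rule 2 would then fail for every completion. It is N.
Word 8 cannot be V — rule 2 would then fail for every completion. It is N.
Word 10 cannot be V — rule 2 would then fail for every completion. It is N.
The unique satisfying tagging is: N V N V C N N N N N.
Verifying each rule — rule 1 ok; rule 2 ok; rule 3 ok; rule 4 ok.

N V N V C N N N N N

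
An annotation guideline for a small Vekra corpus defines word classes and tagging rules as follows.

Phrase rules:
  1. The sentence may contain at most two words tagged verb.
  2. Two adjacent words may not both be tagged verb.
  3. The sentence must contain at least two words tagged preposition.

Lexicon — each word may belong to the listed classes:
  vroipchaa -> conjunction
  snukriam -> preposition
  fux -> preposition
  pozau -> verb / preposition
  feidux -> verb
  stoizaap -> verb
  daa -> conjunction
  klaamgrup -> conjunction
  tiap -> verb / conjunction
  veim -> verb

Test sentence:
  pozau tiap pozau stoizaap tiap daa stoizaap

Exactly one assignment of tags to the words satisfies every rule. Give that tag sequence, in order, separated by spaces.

preposition conjunction preposition verb conjunction conjunction verb

Candidates per position — 1:pozau {verb,preposition}; 2:tiap {verb,conjunction}; 3:pozau {verb,preposition}; 4:stoizaap {verb}; 5:tiap {verb,conjunction}; 6:daa {conjunction}; 7:stoizaap {verb}.
If word 1 were verb, no tagging could satisfy rule 1; so word 1 is preposition.
If word 2 were verb, no tagging could satisfy rule 1; so word 2 is conjunction.
If word 3 were verb, no tagging could satisfy rule 1; so word 3 is preposition.
If word 5 were verb, no tagging could satisfy rule 1; so word 5 is conjunction.
So the tagging must be: preposition conjunction preposition verb conjunction conjunction verb.
Verifying each rule — rule 1 holds; rule 2 holds; rule 3 holds.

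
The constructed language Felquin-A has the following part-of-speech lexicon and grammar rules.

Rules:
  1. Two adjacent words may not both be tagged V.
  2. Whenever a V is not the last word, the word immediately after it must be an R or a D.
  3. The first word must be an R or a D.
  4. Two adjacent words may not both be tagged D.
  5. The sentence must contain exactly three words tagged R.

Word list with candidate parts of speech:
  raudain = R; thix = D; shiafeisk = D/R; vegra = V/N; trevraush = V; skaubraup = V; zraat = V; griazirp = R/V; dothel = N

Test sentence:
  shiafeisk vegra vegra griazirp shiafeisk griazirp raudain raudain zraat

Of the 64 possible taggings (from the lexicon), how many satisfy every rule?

5

Candidates per position — 1:shiafeisk {D,R}; 2:vegra {V,N}; 3:vegra {V,N}; 4:griazirp {R,V}; 5:shiafeisk {D,R}; 6:griazirp {R,V}; 7:raudain {R}; 8:raudain {R}; 9:zraat {V}.
There are 64 candidate sequences in total.
The sequences that satisfy every rule: D N V R D V R R V; D N N R D V R R V; D N N V D R R R V; D N N V R V R R V; R N N V D V R R V.
Count = 5.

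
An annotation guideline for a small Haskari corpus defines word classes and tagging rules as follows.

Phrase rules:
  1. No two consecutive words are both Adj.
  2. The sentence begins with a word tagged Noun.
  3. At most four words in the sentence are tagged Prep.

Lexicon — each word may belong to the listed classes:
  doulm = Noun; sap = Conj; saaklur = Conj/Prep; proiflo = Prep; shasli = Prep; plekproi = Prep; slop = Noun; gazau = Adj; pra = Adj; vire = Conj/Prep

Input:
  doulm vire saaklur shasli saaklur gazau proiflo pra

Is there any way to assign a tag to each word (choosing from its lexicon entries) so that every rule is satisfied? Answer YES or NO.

Candidates per position — 1:doulm {Noun}; 2:vire {Conj,Prep}; 3:saaklur {Conj,Prep}; 4:shasli {Prep}; 5:saaklur {Conj,Prep}; 6:gazau {Adj}; 7:proiflo {Prep}; 8:pra {Adj}.
One satisfying assignment: Noun Conj Conj Prep Prep Adj Prep Adj.
Verifying each rule — rule 1 satisfied; rule 2 satisfied; rule 3 satisfied.

YES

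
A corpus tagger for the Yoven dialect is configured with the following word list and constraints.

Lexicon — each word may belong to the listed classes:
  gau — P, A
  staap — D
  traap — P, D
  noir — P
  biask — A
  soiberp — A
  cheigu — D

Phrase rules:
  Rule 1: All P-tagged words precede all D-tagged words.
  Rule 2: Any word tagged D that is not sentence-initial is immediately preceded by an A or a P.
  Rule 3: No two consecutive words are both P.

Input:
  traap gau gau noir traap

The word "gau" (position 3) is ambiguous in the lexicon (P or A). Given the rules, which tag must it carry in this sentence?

Candidates per position — 1:traap {P,D}; 2:gau {P,A}; 3:gau {P,A}; 4:noir {P}; 5:traap {P,D}.
At position 1, choosing D makes rule 1 impossible to satisfy; hence P.
At position 2, choosing P makes rule 3 impossible to satisfy; hence A.
At position 3, choosing P makes rule 3 impossible to satisfy; hence A.
At position 5, choosing P makes rule 3 impossible to satisfy; hence D.
The only consistent sequence is: P A A P D.
Check: rule 1 holds; rule 2 holds; rule 3 holds.

A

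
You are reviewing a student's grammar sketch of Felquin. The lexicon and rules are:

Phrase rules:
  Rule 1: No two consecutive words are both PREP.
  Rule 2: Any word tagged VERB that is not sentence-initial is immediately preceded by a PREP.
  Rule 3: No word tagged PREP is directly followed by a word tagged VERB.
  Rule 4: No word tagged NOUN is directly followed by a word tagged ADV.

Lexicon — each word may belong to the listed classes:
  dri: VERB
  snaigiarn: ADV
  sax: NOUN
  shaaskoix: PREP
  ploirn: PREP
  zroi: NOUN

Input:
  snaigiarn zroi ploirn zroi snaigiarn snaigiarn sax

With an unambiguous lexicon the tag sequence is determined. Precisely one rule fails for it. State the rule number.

Fixed tagging: ADV NOUN PREP NOUN ADV ADV NOUN.
Checking each rule: R1 ✓, R2 ✓, R3 ✓, R4 ✗.
Only rule 4 fails.

4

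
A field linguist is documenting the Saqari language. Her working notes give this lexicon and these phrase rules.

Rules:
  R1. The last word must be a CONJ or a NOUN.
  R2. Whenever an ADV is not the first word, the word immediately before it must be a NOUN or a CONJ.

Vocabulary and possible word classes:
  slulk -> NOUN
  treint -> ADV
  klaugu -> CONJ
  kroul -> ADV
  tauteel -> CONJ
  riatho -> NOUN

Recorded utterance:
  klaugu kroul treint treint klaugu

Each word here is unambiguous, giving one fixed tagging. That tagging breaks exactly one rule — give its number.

Fixed tagging: CONJ ADV ADV ADV CONJ.
Rule check: R1 ✓, R2 ✗.
Only rule 2 fails.

2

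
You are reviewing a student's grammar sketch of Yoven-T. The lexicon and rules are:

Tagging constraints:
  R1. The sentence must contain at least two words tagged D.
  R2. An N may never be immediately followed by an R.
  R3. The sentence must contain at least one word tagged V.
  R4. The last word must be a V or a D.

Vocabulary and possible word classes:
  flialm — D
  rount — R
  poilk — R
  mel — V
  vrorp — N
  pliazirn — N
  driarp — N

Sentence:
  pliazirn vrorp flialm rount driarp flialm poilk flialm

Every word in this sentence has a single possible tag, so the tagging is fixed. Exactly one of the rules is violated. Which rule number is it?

3

Fixed tagging: N N D R N D R D.
Rule check: R1 pass, R2 pass, R3 fail, R4 pass.
Only rule 3 fails.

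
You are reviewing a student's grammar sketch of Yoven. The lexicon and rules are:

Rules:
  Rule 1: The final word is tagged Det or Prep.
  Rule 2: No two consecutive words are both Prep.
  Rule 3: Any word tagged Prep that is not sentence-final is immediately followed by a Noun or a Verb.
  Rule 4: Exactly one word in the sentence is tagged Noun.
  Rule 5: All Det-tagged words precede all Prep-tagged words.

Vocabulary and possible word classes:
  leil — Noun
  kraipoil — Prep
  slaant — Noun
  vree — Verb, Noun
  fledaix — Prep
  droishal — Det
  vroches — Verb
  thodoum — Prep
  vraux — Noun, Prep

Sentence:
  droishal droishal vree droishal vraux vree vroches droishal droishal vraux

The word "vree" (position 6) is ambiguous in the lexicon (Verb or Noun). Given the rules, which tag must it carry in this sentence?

Verb

Candidates per position — 1:droishal {Det}; 2:droishal {Det}; 3:vree {Verb,Noun}; 4:droishal {Det}; 5:vraux {Noun,Prep}; 6:vree {Verb,Noun}; 7:vroches {Verb}; 8:droishal {Det}; 9:droishal {Det}; 10:vraux {Noun,Prep}.
Position 5: tagging it Prep would leave rule 5 unsatisfiable, so it must be Noun.
Position 6: tagging it Noun would leave rule 4 unsatisfiable, so it must be Verb.
Position 10: tagging it Noun would leave rule 1 unsatisfiable, so it must be Prep.
Position 3: tagging it Noun would leave rule 4 unsatisfiable, so it must be Verb.
The only consistent sequence is: Det Det Verb Det Noun Verb Verb Det Det Prep.
Verifying each rule — rule 1 ok; rule 2 ok; rule 3 ok; rule 4 ok; rule 5 ok.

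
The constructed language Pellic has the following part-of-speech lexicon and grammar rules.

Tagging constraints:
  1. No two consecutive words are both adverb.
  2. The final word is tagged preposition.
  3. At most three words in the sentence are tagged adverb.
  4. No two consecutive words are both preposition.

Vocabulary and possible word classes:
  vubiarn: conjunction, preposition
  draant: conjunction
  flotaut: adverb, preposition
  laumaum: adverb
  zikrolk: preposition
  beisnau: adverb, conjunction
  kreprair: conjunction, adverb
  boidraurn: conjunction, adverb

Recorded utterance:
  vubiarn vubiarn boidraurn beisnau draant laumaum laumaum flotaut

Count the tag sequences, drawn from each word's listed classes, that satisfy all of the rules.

Candidates per position — 1:vubiarn {conjunction,preposition}; 2:vubiarn {conjunction,preposition}; 3:boidraurn {conjunction,adverb}; 4:beisnau {adverb,conjunction}; 5:draant {conjunction}; 6:laumaum {adverb}; 7:laumaum {adverb}; 8:flotaut {adverb,preposition}.
There are 32 candidate sequences in total.
Rule 1 cannot be satisfied by any choice of tags from the lexicon.
So there is no consistent tagging.
Count = 0.

0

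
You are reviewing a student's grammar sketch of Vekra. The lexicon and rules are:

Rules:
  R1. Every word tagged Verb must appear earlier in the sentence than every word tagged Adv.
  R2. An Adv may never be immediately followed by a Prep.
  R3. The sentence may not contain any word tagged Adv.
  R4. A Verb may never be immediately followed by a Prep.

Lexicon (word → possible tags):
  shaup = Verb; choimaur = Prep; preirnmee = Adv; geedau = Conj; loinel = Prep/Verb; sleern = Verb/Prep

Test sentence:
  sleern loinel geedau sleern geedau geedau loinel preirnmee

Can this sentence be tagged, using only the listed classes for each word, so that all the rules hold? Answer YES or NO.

NO

Candidates per position — 1:sleern {Verb,Prep}; 2:loinel {Prep,Verb}; 3:geedau {Conj}; 4:sleern {Verb,Prep}; 5:geedau {Conj}; 6:geedau {Conj}; 7:loinel {Prep,Verb}; 8:preirnmee {Adv}.
Rule 3 cannot be satisfied by any choice of tags from the lexicon.
So there is no consistent tagging.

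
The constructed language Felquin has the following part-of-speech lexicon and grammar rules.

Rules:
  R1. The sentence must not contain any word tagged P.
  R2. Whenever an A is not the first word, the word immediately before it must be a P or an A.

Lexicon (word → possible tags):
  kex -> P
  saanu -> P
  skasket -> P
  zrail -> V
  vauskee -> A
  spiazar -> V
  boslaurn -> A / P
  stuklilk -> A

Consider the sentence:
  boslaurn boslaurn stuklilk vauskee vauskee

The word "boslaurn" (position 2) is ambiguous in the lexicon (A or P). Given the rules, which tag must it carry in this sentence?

A

Candidates per position — 1:boslaurn {A,P}; 2:boslaurn {A,P}; 3:stuklilk {A}; 4:vauskee {A}; 5:vauskee {A}.
Word 1 cannot be P — rule 1 would then fail for every completion. It is A.
Word 2 cannot be P — rule 1 would then fail for every completion. It is A.
That leaves exactly one tagging: A A A A A.
Rule-by-rule: rule 1 satisfied; rule 2 satisfied.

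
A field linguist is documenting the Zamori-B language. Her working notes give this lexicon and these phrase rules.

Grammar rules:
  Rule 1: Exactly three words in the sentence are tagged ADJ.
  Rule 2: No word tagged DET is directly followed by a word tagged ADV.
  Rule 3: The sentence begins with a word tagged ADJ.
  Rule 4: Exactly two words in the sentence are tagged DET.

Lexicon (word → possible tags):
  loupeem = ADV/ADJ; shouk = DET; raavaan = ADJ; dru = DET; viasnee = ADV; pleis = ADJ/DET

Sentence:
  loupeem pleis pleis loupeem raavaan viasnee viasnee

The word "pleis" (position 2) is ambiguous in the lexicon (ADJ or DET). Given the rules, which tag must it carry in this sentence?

Candidates per position — 1:loupeem {ADV,ADJ}; 2:pleis {ADJ,DET}; 3:pleis {ADJ,DET}; 4:loupeem {ADV,ADJ}; 5:raavaan {ADJ}; 6:viasnee {ADV}; 7:viasnee {ADV}.
Word 1 cannot be ADV — rule 3 would then fail for every completion. It is ADJ.
Word 2 cannot be ADJ — rule 4 would then fail for every completion. It is DET.
Word 3 cannot be ADJ — rule 4 would then fail for every completion. It is DET.
Word 4 cannot be ADV — rule 1 would then fail for every completion. It is ADJ.
The unique satisfying tagging is: ADJ DET DET ADJ ADJ ADV ADV.
Check: rule 1 ok; rule 2 ok; rule 3 ok; rule 4 ok.

DET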